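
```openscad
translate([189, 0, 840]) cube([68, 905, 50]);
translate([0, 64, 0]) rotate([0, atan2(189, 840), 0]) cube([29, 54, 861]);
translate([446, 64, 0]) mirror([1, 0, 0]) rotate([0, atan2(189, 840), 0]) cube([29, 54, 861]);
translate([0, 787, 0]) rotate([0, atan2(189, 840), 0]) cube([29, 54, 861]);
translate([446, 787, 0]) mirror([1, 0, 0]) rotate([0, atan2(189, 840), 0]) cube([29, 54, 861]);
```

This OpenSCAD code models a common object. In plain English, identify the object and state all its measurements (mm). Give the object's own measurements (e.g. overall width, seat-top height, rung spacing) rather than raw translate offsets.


A sawhorse. A 68×905×50 mm beam (x, y, z) sits on two A-frame leg pairs. Each pair is two raked legs of 29×54 mm section (54 mm along y) splaying symmetrically in x. Each leg rises 840 mm vertically over 189 mm of horizontal reach and is 861 mm long along its own axis. Every leg's outer bottom edge rests on the floor and its outer top edge meets a bottom edge of the beam — the left legs (tilting toward +x) meet the beam's −x bottom edge, the right legs (their mirror images, tilting toward −x) meet its +x bottom edge — so the leg tops tuck under the beam, the beam's underside is 840 mm above the floor, and the feet are 446 mm apart outside-to-outside with the beam centred between them. The two leg pairs are set in 64 mm from either end of the beam.


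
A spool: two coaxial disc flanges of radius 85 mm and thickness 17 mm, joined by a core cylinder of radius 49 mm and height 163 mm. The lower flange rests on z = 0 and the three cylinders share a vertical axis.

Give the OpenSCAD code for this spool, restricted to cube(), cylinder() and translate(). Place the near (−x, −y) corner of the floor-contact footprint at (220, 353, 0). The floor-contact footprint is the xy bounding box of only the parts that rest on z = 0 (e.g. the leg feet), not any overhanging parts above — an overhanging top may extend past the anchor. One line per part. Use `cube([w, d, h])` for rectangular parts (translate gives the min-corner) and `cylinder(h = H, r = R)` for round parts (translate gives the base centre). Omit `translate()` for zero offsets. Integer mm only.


translate([305, 438, 0]) cylinder(h = 17, r = 85);
translate([305, 438, 17]) cylinder(h = 163, r = 49);
translate([305, 438, 180]) cylinder(h = 17, r = 85);


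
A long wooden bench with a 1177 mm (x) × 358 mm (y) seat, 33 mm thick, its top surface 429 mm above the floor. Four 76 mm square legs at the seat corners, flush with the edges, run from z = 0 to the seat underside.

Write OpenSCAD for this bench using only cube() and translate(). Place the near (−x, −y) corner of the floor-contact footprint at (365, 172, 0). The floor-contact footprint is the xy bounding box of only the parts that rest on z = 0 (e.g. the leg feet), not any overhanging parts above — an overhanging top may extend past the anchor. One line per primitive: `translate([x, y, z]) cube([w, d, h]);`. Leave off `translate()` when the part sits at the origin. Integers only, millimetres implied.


// leg_h = 429 − 33 = 396
translate([365, 172, 396]) cube([1177, 358, 33]);
translate([365, 172, 0]) cube([76, 76, 396]);
translate([365, 454, 0]) cube([76, 76, 396]);
translate([1466, 172, 0]) cube([76, 76, 396]);
translate([1466, 454, 0]) cube([76, 76, 396]);


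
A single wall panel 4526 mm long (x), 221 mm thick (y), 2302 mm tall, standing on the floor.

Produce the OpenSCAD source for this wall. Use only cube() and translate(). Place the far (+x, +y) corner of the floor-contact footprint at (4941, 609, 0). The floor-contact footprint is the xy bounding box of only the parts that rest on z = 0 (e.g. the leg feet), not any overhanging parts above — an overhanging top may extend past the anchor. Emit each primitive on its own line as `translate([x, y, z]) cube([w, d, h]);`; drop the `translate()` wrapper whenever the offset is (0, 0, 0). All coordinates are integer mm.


translate([415, 388, 0]) cube([4526, 221, 2302]);


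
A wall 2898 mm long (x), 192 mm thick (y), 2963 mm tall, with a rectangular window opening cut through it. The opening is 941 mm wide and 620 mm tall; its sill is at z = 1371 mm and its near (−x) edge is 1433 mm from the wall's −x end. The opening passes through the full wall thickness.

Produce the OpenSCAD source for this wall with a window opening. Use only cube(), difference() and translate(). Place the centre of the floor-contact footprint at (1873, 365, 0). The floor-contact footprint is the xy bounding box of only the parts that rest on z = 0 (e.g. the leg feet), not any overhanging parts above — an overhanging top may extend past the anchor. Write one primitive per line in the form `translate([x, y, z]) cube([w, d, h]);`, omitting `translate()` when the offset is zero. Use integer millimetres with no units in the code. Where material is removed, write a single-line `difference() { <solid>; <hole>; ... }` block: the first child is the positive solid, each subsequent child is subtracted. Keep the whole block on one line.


difference() { translate([424, 269, 0]) cube([2898, 192, 2963]); translate([1857, 269, 1371]) cube([941, 192, 620]); }


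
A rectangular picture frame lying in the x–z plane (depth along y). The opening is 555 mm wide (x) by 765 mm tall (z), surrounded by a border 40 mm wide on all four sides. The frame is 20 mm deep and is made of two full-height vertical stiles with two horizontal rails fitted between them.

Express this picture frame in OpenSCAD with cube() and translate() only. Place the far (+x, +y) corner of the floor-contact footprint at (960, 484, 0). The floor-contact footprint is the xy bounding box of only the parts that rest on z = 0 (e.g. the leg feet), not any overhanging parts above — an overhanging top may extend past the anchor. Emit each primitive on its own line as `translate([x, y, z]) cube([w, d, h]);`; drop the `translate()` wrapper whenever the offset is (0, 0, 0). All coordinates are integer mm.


translate([325, 464, 0]) cube([40, 20, 845]);
translate([920, 464, 0]) cube([40, 20, 845]);
translate([365, 464, 0]) cube([555, 20, 40]);
translate([365, 464, 805]) cube([555, 20, 40]);


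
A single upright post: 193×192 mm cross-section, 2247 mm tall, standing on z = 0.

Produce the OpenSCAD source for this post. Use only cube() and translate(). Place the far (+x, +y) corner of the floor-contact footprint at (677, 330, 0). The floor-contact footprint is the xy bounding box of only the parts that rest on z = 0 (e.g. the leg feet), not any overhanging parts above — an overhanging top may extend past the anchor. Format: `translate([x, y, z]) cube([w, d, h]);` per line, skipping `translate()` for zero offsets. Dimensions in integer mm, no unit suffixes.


translate([484, 138, 0]) cube([193, 192, 2247]);


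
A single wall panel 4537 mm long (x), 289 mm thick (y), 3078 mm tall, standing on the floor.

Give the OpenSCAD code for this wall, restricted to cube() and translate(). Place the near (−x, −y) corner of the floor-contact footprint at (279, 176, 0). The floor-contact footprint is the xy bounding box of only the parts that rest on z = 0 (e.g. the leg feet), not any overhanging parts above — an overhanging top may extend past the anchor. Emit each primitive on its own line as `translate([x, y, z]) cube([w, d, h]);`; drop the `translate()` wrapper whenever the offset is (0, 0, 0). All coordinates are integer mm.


translate([279, 176, 0]) cube([4537, 289, 3078]);


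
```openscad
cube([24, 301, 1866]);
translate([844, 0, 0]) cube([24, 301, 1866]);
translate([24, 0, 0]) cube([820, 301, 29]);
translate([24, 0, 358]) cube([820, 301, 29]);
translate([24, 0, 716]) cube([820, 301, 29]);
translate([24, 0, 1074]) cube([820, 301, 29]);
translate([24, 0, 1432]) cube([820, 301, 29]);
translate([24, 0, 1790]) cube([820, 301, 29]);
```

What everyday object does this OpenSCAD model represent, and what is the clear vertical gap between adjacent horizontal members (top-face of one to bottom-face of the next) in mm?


A bookshelf. The clear shelf gap is 329 mm.

Two tall side panels with 6 horizontal boards between them — a bookshelf. The first two shelf undersides are at z = 0 and z = 358; with shelf thickness 29, the clear gap is 358 − 0 − 29 = 329 mm.


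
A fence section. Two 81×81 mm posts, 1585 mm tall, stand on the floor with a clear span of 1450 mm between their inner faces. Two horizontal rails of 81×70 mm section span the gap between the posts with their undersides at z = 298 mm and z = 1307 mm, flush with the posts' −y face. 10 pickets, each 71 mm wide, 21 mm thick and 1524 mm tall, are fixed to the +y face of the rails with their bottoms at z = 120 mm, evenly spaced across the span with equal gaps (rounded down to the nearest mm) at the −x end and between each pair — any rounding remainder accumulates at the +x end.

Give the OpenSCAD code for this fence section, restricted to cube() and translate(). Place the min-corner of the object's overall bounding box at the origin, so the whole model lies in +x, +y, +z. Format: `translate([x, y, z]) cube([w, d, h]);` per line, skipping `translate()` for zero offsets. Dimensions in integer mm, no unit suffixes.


cube([81, 81, 1585]);
translate([1531, 0, 0]) cube([81, 81, 1585]);
translate([81, 0, 298]) cube([1450, 81, 70]);
translate([81, 0, 1307]) cube([1450, 81, 70]);
translate([148, 81, 120]) cube([71, 21, 1524]);
translate([286, 81, 120]) cube([71, 21, 1524]);
translate([424, 81, 120]) cube([71, 21, 1524]);
translate([562, 81, 120]) cube([71, 21, 1524]);
translate([700, 81, 120]) cube([71, 21, 1524]);
translate([838, 81, 120]) cube([71, 21, 1524]);
translate([976, 81, 120]) cube([71, 21, 1524]);
translate([1114, 81, 120]) cube([71, 21, 1524]);
translate([1252, 81, 120]) cube([71, 21, 1524]);
translate([1390, 81, 120]) cube([71, 21, 1524]);


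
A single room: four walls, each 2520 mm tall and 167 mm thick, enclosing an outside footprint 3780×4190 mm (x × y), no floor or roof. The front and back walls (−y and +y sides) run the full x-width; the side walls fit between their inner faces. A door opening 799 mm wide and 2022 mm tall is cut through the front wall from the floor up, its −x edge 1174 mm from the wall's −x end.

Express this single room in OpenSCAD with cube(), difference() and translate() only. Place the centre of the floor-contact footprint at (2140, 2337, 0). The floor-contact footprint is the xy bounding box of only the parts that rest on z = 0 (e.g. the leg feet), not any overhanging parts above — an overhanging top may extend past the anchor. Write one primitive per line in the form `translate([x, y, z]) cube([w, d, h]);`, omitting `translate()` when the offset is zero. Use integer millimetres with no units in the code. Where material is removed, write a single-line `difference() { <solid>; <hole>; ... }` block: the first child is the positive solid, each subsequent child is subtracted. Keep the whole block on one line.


difference() { translate([250, 242, 0]) cube([3780, 167, 2520]); translate([1424, 242, 0]) cube([799, 167, 2022]); }
translate([250, 4265, 0]) cube([3780, 167, 2520]);
translate([250, 409, 0]) cube([167, 3856, 2520]);
translate([3863, 409, 0]) cube([167, 3856, 2520]);


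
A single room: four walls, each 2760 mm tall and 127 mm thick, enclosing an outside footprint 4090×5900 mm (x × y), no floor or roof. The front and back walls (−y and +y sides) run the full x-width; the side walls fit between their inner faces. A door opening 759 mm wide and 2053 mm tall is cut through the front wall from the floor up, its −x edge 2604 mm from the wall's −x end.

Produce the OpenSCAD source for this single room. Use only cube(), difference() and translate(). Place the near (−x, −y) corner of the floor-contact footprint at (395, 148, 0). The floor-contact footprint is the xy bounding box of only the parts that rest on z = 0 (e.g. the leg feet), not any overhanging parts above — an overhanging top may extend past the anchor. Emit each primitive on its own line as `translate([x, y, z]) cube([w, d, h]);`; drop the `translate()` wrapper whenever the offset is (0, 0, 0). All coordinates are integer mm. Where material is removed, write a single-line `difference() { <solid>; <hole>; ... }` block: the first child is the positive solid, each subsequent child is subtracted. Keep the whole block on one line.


difference() { translate([395, 148, 0]) cube([4090, 127, 2760]); translate([2999, 148, 0]) cube([759, 127, 2053]); }
translate([395, 5921, 0]) cube([4090, 127, 2760]);
translate([395, 275, 0]) cube([127, 5646, 2760]);
translate([4358, 275, 0]) cube([127, 5646, 2760]);


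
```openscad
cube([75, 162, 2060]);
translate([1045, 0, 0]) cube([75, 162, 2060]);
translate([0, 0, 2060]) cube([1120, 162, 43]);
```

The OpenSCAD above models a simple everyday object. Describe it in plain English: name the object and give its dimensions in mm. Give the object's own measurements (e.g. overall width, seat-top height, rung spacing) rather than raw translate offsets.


A door frame. The clear opening is 970 mm wide and 2060 mm high. Two 75 mm wide jambs, 162 mm deep, stand either side of the opening from the floor to the top of the opening. A 43 mm thick head sits across the top of both jambs, spanning the full outside width of the frame.


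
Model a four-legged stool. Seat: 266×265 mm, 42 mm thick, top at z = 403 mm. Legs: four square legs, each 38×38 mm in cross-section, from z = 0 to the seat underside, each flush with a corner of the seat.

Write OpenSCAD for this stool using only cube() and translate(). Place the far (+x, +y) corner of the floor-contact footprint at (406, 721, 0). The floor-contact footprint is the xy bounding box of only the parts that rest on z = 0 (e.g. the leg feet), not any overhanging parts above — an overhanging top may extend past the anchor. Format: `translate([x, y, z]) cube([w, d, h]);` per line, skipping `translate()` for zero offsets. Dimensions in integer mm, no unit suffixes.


// leg_h = 403 - 42 = 361
translate([140, 456, 361]) cube([266, 265, 42]);
translate([140, 456, 0]) cube([38, 38, 361]);
translate([368, 456, 0]) cube([38, 38, 361]);
translate([140, 683, 0]) cube([38, 38, 361]);
translate([368, 683, 0]) cube([38, 38, 361]);


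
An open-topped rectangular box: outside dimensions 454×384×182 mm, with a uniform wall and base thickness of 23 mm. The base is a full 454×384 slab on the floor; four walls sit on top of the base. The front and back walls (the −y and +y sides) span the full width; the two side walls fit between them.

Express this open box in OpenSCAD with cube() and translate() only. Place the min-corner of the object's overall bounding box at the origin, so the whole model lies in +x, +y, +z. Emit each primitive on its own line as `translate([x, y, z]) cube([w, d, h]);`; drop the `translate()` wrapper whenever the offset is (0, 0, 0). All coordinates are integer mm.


cube([454, 384, 23]);
translate([0, 0, 23]) cube([454, 23, 159]);
translate([0, 361, 23]) cube([454, 23, 159]);
translate([0, 23, 23]) cube([23, 338, 159]);
translate([431, 23, 23]) cube([23, 338, 159]);


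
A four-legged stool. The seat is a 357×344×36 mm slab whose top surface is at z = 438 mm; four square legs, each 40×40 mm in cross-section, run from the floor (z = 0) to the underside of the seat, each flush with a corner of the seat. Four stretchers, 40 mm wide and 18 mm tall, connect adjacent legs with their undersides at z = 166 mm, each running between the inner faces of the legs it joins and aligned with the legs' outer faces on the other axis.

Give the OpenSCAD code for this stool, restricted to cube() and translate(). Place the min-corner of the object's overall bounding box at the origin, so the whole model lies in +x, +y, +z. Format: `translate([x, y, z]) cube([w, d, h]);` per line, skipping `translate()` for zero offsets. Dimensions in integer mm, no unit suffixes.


// leg_h = 438 - 36 = 402
// stretcher span = 357 - 2*40 = 277
translate([0, 0, 402]) cube([357, 344, 36]);
cube([40, 40, 402]);
translate([317, 0, 0]) cube([40, 40, 402]);
translate([0, 304, 0]) cube([40, 40, 402]);
translate([317, 304, 0]) cube([40, 40, 402]);
translate([40, 0, 166]) cube([277, 40, 18]);
translate([40, 304, 166]) cube([277, 40, 18]);
translate([0, 40, 166]) cube([40, 264, 18]);
translate([317, 40, 166]) cube([40, 264, 18]);


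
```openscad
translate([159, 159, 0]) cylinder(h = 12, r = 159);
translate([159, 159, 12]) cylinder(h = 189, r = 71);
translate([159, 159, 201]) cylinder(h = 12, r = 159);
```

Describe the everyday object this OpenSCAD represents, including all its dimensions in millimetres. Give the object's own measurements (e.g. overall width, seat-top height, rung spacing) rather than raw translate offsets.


A spool: two coaxial disc flanges of radius 159 mm and thickness 12 mm, joined by a core cylinder of radius 71 mm and height 189 mm. The lower flange rests on z = 0 and the three cylinders share a vertical axis.


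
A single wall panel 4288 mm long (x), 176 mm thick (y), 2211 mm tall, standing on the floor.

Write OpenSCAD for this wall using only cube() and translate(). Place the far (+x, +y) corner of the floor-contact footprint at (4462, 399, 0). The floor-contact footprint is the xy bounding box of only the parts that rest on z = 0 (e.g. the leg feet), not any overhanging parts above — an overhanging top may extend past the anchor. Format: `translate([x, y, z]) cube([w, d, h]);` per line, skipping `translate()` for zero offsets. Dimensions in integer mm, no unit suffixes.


translate([174, 223, 0]) cube([4288, 176, 2211]);


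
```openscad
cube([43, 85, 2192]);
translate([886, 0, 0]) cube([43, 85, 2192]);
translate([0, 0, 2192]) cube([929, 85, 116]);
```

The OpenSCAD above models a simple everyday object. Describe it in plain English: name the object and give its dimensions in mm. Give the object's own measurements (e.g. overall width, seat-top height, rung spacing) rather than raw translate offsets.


A door frame. The clear opening is 843 mm wide and 2192 mm high. Two 43 mm wide jambs, 85 mm deep, stand either side of the opening from the floor to the top of the opening. A 116 mm thick head sits across the top of both jambs, spanning the full outside width of the frame.


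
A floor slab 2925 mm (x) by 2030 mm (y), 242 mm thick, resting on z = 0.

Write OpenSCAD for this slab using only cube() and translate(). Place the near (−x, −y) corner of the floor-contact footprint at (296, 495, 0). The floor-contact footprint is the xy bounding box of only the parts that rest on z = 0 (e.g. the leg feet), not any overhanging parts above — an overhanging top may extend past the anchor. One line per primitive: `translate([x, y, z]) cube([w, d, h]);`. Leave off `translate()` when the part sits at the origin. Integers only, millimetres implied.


translate([296, 495, 0]) cube([2925, 2030, 242]);


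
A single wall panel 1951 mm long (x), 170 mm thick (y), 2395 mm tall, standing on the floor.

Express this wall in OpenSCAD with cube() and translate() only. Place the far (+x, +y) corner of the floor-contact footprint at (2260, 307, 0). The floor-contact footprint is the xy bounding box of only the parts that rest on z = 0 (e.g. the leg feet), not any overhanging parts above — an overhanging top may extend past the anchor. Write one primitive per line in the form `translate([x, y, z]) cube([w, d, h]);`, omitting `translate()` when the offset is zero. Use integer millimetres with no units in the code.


translate([309, 137, 0]) cube([1951, 170, 2395]);


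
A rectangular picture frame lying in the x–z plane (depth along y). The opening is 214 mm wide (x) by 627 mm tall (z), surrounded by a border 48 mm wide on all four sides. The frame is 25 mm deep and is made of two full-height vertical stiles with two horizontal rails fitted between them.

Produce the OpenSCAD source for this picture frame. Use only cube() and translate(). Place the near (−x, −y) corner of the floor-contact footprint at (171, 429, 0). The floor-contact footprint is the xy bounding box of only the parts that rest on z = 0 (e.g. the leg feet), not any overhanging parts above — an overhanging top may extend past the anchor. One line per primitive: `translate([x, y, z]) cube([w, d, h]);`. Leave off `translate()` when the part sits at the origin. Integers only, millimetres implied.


translate([171, 429, 0]) cube([48, 25, 723]);
translate([433, 429, 0]) cube([48, 25, 723]);
translate([219, 429, 0]) cube([214, 25, 48]);
translate([219, 429, 675]) cube([214, 25, 48]);


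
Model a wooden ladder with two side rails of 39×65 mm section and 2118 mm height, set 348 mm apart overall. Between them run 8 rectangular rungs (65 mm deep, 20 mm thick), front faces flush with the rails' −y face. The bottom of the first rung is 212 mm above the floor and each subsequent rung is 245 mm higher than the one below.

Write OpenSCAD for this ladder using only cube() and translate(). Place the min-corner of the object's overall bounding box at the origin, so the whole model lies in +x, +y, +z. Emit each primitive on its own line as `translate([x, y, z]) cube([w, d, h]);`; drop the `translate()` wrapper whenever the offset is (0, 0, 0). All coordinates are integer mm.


cube([39, 65, 2118]);
translate([309, 0, 0]) cube([39, 65, 2118]);
translate([39, 0, 212]) cube([270, 65, 20]);
translate([39, 0, 457]) cube([270, 65, 20]);
translate([39, 0, 702]) cube([270, 65, 20]);
translate([39, 0, 947]) cube([270, 65, 20]);
translate([39, 0, 1192]) cube([270, 65, 20]);
translate([39, 0, 1437]) cube([270, 65, 20]);
translate([39, 0, 1682]) cube([270, 65, 20]);
translate([39, 0, 1927]) cube([270, 65, 20]);


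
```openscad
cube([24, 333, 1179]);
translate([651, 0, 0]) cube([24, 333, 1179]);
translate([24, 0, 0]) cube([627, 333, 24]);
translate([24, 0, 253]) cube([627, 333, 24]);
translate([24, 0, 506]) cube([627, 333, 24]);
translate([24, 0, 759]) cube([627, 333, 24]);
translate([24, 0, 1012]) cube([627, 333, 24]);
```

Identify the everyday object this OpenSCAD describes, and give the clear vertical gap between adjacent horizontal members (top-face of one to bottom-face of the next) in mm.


A bookshelf. The clear shelf gap is 229 mm.

Two tall side panels with 5 horizontal boards between them — a bookshelf. The first two shelf undersides are at z = 0 and z = 253; with shelf thickness 24, the clear gap is 253 − 0 − 24 = 229 mm.


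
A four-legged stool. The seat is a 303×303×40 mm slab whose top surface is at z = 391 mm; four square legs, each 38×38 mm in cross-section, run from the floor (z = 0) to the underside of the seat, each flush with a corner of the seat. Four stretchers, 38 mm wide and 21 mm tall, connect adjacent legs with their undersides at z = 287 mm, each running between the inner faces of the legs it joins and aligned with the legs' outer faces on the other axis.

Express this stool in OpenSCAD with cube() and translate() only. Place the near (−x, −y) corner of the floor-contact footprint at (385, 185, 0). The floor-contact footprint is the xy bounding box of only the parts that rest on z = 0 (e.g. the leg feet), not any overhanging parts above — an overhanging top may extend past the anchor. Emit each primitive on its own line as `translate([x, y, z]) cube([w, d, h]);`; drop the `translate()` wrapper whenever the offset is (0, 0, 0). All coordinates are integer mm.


translate([385, 185, 351]) cube([303, 303, 40]);
translate([385, 185, 0]) cube([38, 38, 351]);
translate([650, 185, 0]) cube([38, 38, 351]);
translate([385, 450, 0]) cube([38, 38, 351]);
translate([650, 450, 0]) cube([38, 38, 351]);
translate([423, 185, 287]) cube([227, 38, 21]);
translate([423, 450, 287]) cube([227, 38, 21]);
translate([385, 223, 287]) cube([38, 227, 21]);
translate([650, 223, 287]) cube([38, 227, 21]);


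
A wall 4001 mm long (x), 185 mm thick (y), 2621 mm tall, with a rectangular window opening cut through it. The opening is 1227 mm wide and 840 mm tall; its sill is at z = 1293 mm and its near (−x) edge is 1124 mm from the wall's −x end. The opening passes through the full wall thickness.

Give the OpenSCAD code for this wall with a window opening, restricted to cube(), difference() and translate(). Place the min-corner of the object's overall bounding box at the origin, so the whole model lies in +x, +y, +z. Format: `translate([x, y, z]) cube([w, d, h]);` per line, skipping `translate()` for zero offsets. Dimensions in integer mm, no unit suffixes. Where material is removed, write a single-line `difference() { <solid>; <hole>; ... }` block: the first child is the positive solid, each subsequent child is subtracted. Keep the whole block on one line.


difference() { cube([4001, 185, 2621]); translate([1124, 0, 1293]) cube([1227, 185, 840]); }


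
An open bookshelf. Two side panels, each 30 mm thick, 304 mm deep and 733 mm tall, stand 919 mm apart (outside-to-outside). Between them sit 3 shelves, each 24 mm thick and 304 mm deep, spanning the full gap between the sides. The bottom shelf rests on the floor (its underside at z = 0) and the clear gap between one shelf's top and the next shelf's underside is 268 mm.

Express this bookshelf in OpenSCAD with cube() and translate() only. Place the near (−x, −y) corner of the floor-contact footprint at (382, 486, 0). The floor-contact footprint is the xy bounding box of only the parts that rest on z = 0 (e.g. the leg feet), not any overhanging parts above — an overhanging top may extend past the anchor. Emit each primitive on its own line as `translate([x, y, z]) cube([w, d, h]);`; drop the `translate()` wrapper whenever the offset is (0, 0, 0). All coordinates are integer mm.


translate([382, 486, 0]) cube([30, 304, 733]);
translate([1271, 486, 0]) cube([30, 304, 733]);
translate([412, 486, 0]) cube([859, 304, 24]);
translate([412, 486, 292]) cube([859, 304, 24]);
translate([412, 486, 584]) cube([859, 304, 24]);


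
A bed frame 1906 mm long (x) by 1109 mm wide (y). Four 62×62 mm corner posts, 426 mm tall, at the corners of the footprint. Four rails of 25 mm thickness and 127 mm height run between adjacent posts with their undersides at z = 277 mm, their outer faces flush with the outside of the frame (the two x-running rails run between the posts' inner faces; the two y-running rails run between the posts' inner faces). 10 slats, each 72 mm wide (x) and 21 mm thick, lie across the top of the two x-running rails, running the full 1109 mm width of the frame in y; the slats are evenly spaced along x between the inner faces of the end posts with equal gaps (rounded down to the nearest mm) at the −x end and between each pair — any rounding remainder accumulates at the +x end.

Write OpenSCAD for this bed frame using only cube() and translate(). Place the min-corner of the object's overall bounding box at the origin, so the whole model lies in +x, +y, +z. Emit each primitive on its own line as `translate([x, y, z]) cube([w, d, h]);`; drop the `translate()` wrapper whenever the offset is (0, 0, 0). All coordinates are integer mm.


cube([62, 62, 426]);
translate([0, 1047, 0]) cube([62, 62, 426]);
translate([1844, 0, 0]) cube([62, 62, 426]);
translate([1844, 1047, 0]) cube([62, 62, 426]);
translate([62, 0, 277]) cube([1782, 25, 127]);
translate([62, 1084, 277]) cube([1782, 25, 127]);
translate([0, 62, 277]) cube([25, 985, 127]);
translate([1881, 62, 277]) cube([25, 985, 127]);
translate([158, 0, 404]) cube([72, 1109, 21]);
translate([326, 0, 404]) cube([72, 1109, 21]);
translate([494, 0, 404]) cube([72, 1109, 21]);
translate([662, 0, 404]) cube([72, 1109, 21]);
translate([830, 0, 404]) cube([72, 1109, 21]);
translate([998, 0, 404]) cube([72, 1109, 21]);
translate([1166, 0, 404]) cube([72, 1109, 21]);
translate([1334, 0, 404]) cube([72, 1109, 21]);
translate([1502, 0, 404]) cube([72, 1109, 21]);
translate([1670, 0, 404]) cube([72, 1109, 21]);


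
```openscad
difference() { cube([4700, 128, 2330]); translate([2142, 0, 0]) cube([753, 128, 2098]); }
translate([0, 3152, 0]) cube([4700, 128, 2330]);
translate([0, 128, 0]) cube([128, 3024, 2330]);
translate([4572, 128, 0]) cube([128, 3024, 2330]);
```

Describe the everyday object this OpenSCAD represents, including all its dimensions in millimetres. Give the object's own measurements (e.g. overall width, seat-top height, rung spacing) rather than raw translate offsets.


A single room: four walls, each 2330 mm tall and 128 mm thick, enclosing an outside footprint 4700×3280 mm (x × y), no floor or roof. The front and back walls (−y and +y sides) run the full x-width; the side walls fit between their inner faces. A door opening 753 mm wide and 2098 mm tall is cut through the front wall from the floor up, its −x edge 2142 mm from the wall's −x end.


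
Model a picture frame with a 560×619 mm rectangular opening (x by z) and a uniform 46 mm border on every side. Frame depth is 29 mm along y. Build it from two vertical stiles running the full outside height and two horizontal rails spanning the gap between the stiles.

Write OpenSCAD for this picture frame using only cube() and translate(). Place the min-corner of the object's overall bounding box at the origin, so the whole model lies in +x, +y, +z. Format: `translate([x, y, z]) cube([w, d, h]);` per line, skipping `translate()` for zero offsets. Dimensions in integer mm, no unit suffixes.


cube([46, 29, 711]);
translate([606, 0, 0]) cube([46, 29, 711]);
translate([46, 0, 0]) cube([560, 29, 46]);
translate([46, 0, 665]) cube([560, 29, 46]);


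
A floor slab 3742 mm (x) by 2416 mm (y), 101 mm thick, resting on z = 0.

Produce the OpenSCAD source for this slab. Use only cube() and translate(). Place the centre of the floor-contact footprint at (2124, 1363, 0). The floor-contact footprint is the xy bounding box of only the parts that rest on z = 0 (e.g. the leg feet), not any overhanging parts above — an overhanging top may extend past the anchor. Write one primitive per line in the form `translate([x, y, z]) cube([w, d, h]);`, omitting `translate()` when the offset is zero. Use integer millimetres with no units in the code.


translate([253, 155, 0]) cube([3742, 2416, 101]);


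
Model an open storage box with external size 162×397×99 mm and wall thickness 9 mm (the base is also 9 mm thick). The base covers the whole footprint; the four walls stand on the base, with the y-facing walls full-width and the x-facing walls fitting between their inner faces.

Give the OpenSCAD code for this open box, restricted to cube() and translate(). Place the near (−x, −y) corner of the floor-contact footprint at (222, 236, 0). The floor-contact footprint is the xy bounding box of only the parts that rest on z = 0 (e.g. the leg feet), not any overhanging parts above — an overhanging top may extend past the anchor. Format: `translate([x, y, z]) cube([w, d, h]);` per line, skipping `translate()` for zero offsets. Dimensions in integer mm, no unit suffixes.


translate([222, 236, 0]) cube([162, 397, 9]);
translate([222, 236, 9]) cube([162, 9, 90]);
translate([222, 624, 9]) cube([162, 9, 90]);
translate([222, 245, 9]) cube([9, 379, 90]);
translate([375, 245, 9]) cube([9, 379, 90]);


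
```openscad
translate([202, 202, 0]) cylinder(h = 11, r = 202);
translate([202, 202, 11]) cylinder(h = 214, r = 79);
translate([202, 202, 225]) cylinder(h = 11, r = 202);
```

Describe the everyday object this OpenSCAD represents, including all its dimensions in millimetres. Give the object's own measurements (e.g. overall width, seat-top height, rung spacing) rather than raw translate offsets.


A spool: two coaxial disc flanges of radius 202 mm and thickness 11 mm, joined by a core cylinder of radius 79 mm and height 214 mm. The lower flange rests on z = 0 and the three cylinders share a vertical axis.


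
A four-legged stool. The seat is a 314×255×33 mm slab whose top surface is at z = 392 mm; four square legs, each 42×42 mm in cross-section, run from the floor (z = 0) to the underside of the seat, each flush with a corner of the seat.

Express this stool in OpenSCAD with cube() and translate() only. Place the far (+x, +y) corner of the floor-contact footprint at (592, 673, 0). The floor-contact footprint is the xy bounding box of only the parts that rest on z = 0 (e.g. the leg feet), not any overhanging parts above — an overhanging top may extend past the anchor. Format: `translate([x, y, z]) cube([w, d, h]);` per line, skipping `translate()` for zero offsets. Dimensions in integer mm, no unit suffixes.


translate([278, 418, 359]) cube([314, 255, 33]);
translate([278, 418, 0]) cube([42, 42, 359]);
translate([550, 418, 0]) cube([42, 42, 359]);
translate([278, 631, 0]) cube([42, 42, 359]);
translate([550, 631, 0]) cube([42, 42, 359]);


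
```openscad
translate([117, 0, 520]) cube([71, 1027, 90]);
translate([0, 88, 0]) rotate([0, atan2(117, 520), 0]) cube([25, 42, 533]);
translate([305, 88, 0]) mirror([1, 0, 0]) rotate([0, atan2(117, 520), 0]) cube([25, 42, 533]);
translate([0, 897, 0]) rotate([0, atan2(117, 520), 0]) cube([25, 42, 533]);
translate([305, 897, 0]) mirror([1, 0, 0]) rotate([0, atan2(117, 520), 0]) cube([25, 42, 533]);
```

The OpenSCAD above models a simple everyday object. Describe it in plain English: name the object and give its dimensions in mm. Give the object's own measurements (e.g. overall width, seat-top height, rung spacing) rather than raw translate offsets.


A sawhorse. A 71×1027×90 mm beam (x, y, z) sits on two A-frame leg pairs. Each pair is two raked legs of 25×42 mm section (42 mm along y) splaying symmetrically in x. Each leg rises 520 mm vertically over 117 mm of horizontal reach and is 533 mm long along its own axis. Every leg's outer bottom edge rests on the floor and its outer top edge meets a bottom edge of the beam — the left legs (tilting toward +x) meet the beam's −x bottom edge, the right legs (their mirror images, tilting toward −x) meet its +x bottom edge — so the leg tops tuck under the beam, the beam's underside is 520 mm above the floor, and the feet are 305 mm apart outside-to-outside with the beam centred between them. The two leg pairs are set in 88 mm from either end of the beam.


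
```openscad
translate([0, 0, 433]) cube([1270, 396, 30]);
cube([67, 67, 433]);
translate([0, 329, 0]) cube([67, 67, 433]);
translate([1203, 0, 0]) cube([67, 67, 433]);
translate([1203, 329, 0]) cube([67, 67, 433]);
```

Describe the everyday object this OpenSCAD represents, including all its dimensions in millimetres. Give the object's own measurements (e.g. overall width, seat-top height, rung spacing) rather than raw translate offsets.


A long wooden bench with a 1270 mm (x) × 396 mm (y) seat, 30 mm thick, its top surface 463 mm above the floor. Four 67 mm square legs at the seat corners, flush with the edges, run from z = 0 to the seat underside.


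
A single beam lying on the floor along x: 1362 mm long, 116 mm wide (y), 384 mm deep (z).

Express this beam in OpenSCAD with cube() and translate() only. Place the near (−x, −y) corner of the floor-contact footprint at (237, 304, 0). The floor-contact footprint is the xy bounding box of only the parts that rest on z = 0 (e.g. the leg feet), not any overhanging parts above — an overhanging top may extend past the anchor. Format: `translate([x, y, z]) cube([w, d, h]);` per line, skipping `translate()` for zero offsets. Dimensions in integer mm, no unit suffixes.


translate([237, 304, 0]) cube([1362, 116, 384]);


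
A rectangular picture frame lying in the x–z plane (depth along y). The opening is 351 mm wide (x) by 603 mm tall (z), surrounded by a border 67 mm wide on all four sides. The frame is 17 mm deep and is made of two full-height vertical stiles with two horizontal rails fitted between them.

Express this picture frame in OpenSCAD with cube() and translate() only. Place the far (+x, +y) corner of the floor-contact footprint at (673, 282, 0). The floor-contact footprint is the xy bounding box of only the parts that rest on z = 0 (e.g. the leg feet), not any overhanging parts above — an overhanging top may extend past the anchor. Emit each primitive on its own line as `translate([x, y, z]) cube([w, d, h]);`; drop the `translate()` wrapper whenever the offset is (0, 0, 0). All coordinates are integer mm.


translate([188, 265, 0]) cube([67, 17, 737]);
translate([606, 265, 0]) cube([67, 17, 737]);
translate([255, 265, 0]) cube([351, 17, 67]);
translate([255, 265, 670]) cube([351, 17, 67]);


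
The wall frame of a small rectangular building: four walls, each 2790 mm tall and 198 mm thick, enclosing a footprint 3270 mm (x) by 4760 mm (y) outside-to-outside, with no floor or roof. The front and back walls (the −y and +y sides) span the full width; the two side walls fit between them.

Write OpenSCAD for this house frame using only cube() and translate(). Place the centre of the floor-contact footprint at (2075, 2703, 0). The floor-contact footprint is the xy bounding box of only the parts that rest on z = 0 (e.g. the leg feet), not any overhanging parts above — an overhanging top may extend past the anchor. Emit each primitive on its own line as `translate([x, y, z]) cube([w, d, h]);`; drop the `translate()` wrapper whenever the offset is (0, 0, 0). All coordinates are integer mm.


translate([440, 323, 0]) cube([3270, 198, 2790]);
translate([440, 4885, 0]) cube([3270, 198, 2790]);
translate([440, 521, 0]) cube([198, 4364, 2790]);
translate([3512, 521, 0]) cube([198, 4364, 2790]);


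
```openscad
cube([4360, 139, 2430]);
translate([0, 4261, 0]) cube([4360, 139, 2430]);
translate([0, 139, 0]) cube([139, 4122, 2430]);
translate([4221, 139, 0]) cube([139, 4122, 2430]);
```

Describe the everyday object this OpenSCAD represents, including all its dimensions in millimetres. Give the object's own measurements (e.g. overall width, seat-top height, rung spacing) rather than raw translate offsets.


The wall frame of a small rectangular building: four walls, each 2430 mm tall and 139 mm thick, enclosing a footprint 4360 mm (x) by 4400 mm (y) outside-to-outside, with no floor or roof. The front and back walls (the −y and +y sides) span the full width; the two side walls fit between them.


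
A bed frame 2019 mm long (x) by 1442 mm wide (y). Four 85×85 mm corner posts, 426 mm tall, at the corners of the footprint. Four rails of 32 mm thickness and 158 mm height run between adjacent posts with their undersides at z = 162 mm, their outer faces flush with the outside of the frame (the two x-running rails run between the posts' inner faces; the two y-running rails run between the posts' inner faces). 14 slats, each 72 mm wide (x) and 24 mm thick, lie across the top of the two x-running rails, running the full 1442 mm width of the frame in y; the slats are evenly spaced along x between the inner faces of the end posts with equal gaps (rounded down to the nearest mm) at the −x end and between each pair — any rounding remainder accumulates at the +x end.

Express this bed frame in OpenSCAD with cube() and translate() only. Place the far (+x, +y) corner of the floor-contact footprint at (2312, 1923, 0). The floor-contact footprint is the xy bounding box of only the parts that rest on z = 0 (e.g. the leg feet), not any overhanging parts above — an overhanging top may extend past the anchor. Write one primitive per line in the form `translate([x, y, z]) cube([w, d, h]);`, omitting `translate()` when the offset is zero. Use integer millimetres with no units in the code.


translate([293, 481, 0]) cube([85, 85, 426]);
translate([293, 1838, 0]) cube([85, 85, 426]);
translate([2227, 481, 0]) cube([85, 85, 426]);
translate([2227, 1838, 0]) cube([85, 85, 426]);
translate([378, 481, 162]) cube([1849, 32, 158]);
translate([378, 1891, 162]) cube([1849, 32, 158]);
translate([293, 566, 162]) cube([32, 1272, 158]);
translate([2280, 566, 162]) cube([32, 1272, 158]);
translate([434, 481, 320]) cube([72, 1442, 24]);
translate([562, 481, 320]) cube([72, 1442, 24]);
translate([690, 481, 320]) cube([72, 1442, 24]);
translate([818, 481, 320]) cube([72, 1442, 24]);
translate([946, 481, 320]) cube([72, 1442, 24]);
translate([1074, 481, 320]) cube([72, 1442, 24]);
translate([1202, 481, 320]) cube([72, 1442, 24]);
translate([1330, 481, 320]) cube([72, 1442, 24]);
translate([1458, 481, 320]) cube([72, 1442, 24]);
translate([1586, 481, 320]) cube([72, 1442, 24]);
translate([1714, 481, 320]) cube([72, 1442, 24]);
translate([1842, 481, 320]) cube([72, 1442, 24]);
translate([1970, 481, 320]) cube([72, 1442, 24]);
translate([2098, 481, 320]) cube([72, 1442, 24]);
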